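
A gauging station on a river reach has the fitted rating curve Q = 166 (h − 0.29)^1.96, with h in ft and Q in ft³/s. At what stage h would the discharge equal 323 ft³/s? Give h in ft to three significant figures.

1.69 ft

h − h₀ = (Q/C)^(1/b) = (323/166)^(1/1.96) = 1.404 ft
h = 0.29 + 1.404 = 1.694 ft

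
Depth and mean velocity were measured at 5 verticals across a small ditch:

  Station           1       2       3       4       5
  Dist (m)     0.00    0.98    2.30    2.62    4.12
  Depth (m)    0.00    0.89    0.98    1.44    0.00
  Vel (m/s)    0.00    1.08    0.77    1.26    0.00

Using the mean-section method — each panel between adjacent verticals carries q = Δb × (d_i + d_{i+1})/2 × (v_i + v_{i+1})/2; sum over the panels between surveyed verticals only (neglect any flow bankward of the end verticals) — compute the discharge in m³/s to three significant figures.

Panel 1-2: Δb = 0.98 m, d̄ = (0.00+0.89)/2 = 0.445, v̄ = (0.00+1.08)/2 = 0.54 → q = 0.98×0.445×0.54 = 0.2355 m³/s
Panel 2-3: Δb = 1.32 m, d̄ = (0.89+0.98)/2 = 0.935, v̄ = (1.08+0.77)/2 = 0.925 → q = 1.32×0.935×0.925 = 1.142 m³/s
Panel 3-4: Δb = 0.32 m, d̄ = (0.98+1.44)/2 = 1.21, v̄ = (0.77+1.26)/2 = 1.015 → q = 0.32×1.21×1.015 = 0.3930 m³/s
Panel 4-5: Δb = 1.5 m, d̄ = (1.44+0.00)/2 = 0.72, v̄ = (1.26+0.00)/2 = 0.63 → q = 1.5×0.72×0.63 = 0.6804 m³/s
Q = Σ q = 2.451 m³/s

2.45 m³/s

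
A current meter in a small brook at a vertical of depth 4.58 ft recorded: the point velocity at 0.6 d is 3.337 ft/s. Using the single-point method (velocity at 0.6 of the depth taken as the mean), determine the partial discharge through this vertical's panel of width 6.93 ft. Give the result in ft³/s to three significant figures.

v̄ = v₀.₆ = 3.337 ft/s
q = v̄ × d × w = 3.337 × 4.58 × 6.93 = 105.9 ft³/s

106 ft³/s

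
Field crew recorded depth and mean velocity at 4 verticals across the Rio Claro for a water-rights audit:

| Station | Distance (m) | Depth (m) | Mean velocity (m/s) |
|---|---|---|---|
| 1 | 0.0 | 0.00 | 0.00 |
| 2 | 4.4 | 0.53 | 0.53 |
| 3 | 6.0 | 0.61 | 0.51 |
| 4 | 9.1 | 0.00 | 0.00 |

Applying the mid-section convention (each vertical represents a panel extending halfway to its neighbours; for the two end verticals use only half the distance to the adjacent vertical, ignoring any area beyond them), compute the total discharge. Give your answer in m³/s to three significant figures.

1.57 m³/s

w_2 = (6.0 − 0.0)/2 = 3 m; q_2 = 0.53 × 0.53 × 3 = 0.8427 m³/s
w_3 = (9.1 − 4.4)/2 = 2.35 m; q_3 = 0.51 × 0.61 × 2.35 = 0.7311 m³/s
Stations 1, 4 contribute zero (depth or velocity is 0).
Q = Σ qᵢ = 1.574 m³/s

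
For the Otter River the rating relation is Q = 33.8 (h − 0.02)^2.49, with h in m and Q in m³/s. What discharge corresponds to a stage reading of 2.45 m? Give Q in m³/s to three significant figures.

Q = 33.8 × (2.45 − 0.02)^2.49 = 33.8 × 2.43^2.49 = 308.4 m³/s

308 m³/s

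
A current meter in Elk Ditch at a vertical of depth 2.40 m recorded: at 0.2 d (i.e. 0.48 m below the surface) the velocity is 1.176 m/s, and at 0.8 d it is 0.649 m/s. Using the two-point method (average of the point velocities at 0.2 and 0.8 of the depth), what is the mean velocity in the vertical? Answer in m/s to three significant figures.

0.913 m/s

v̄ = (1.176 + 0.649) / 2 = 0.9125 m/s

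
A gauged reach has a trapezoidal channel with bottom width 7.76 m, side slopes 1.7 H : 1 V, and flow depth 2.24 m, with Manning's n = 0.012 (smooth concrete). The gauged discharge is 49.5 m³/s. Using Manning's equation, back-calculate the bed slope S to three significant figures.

0.000290

A = (b + z·y)·y = (7.76 + 1.7×2.24)×2.24 = 25.91 m²
P = b + 2y√(1+z²) = 7.76 + 2×2.24×√(1+1.7²) = 16.60 m
R = A/P = 25.91/16.60 = 1.561 m
S = (Q·n / (1·A·R^(2/3)))² = (49.5×0.012 / (1×25.91×1.346))² = 0.0002901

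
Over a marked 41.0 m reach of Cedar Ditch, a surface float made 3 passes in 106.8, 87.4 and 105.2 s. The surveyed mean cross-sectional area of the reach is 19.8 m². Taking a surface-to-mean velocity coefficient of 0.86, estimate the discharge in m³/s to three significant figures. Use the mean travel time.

7.00 m³/s

t̄ = (106.8 + 87.4 + 105.2) / 3 = 99.8 s
v_surface = L / t̄ = 41.0 / 99.8 = 0.4108 m/s
v_mean = 0.86 × 0.4108 = 0.3533 m/s
Q = A × v_mean = 19.8 × 0.3533 = 6.995 m³/s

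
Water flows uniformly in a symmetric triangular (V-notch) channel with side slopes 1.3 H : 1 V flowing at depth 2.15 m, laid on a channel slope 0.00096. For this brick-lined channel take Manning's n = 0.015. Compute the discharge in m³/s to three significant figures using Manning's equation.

11.2 m³/s

A = z·y² = 1.3×2.15² = 6.009 m²
P = 2y√(1+z²) = 2×2.15×√(1+1.3²) = 7.053 m
R = A/P = 6.009/7.053 = 0.8521 m
Q = (1/n)·A·R^(2/3)·S^(1/2) = (1/0.015) × 6.009 × 0.8521^(2/3) × 0.00096^(1/2) = 11.16 m³/s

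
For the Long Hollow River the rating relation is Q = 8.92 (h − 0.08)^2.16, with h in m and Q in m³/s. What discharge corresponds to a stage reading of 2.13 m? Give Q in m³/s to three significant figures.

Q = 8.92 × (2.13 − 0.08)^2.16 = 8.92 × 2.05^2.16 = 42.05 m³/s

42.0 m³/s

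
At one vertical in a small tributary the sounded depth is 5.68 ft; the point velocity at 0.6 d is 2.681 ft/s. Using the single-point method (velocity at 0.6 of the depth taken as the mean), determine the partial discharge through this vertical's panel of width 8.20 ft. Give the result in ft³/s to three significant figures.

125 ft³/s

v̄ = v₀.₆ = 2.681 ft/s
q = v̄ × d × w = 2.681 × 5.68 × 8.20 = 124.9 ft³/s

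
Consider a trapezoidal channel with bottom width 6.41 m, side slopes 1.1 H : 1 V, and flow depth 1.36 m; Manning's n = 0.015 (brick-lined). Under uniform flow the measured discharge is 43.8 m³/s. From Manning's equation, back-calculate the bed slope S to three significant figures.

0.00360

A = (b + z·y)·y = (6.41 + 1.1×1.36)×1.36 = 10.75 m²
P = b + 2y√(1+z²) = 6.41 + 2×1.36×√(1+1.1²) = 10.45 m
R = A/P = 10.75/10.45 = 1.029 m
S = (Q·n / (1·A·R^(2/3)))² = (43.8×0.015 / (1×10.75×1.019))² = 0.003596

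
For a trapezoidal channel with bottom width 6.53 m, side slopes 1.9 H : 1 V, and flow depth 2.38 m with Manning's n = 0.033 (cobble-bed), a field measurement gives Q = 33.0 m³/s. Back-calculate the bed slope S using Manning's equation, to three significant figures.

A = (b + z·y)·y = (6.53 + 1.9×2.38)×2.38 = 26.30 m²
P = b + 2y√(1+z²) = 6.53 + 2×2.38×√(1+1.9²) = 16.75 m
R = A/P = 26.30/16.75 = 1.570 m
S = (Q·n / (1·A·R^(2/3)))² = (33.0×0.033 / (1×26.30×1.351))² = 0.0009390

0.000939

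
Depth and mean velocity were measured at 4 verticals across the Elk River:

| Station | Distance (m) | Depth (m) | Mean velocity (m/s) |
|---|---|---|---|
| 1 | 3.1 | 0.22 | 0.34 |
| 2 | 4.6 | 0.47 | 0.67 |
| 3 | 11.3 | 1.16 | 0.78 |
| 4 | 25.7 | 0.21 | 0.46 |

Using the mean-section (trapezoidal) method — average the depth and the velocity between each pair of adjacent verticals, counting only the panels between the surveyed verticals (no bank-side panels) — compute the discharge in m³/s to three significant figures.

10.3 m³/s

Panel 1-2: Δb = 1.5 m, d̄ = (0.22+0.47)/2 = 0.345, v̄ = (0.34+0.67)/2 = 0.505 → q = 1.5×0.345×0.505 = 0.2613 m³/s
Panel 2-3: Δb = 6.7 m, d̄ = (0.47+1.16)/2 = 0.815, v̄ = (0.67+0.78)/2 = 0.725 → q = 6.7×0.815×0.725 = 3.959 m³/s
Panel 3-4: Δb = 14.4 m, d̄ = (1.16+0.21)/2 = 0.685, v̄ = (0.78+0.46)/2 = 0.62 → q = 14.4×0.685×0.62 = 6.116 m³/s
Q = Σ q = 10.34 m³/s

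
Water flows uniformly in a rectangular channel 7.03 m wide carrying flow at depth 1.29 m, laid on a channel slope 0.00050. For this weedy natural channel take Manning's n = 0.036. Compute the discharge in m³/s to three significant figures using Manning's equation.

5.42 m³/s

A = b·y = 7.03 × 1.29 = 9.069 m²
P = b + 2y = 7.03 + 2×1.29 = 9.610 m
R = A/P = 9.069/9.610 = 0.9437 m
Q = (1/n)·A·R^(2/3)·S^(1/2) = (1/0.036) × 9.069 × 0.9437^(2/3) × 0.00050^(1/2) = 5.419 m³/s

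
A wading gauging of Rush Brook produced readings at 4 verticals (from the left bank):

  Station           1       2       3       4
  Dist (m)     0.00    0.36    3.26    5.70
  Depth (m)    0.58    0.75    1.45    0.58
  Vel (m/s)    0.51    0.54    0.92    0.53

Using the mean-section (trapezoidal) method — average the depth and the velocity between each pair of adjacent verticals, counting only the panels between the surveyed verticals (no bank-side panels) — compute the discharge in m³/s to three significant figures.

4.25 m³/s

Panel 1-2: Δb = 0.36 m, d̄ = (0.58+0.75)/2 = 0.665, v̄ = (0.51+0.54)/2 = 0.525 → q = 0.36×0.665×0.525 = 0.1257 m³/s
Panel 2-3: Δb = 2.9 m, d̄ = (0.75+1.45)/2 = 1.1, v̄ = (0.54+0.92)/2 = 0.73 → q = 2.9×1.1×0.73 = 2.329 m³/s
Panel 3-4: Δb = 2.44 m, d̄ = (1.45+0.58)/2 = 1.015, v̄ = (0.92+0.53)/2 = 0.725 → q = 2.44×1.015×0.725 = 1.796 m³/s
Q = Σ q = 4.250 m³/s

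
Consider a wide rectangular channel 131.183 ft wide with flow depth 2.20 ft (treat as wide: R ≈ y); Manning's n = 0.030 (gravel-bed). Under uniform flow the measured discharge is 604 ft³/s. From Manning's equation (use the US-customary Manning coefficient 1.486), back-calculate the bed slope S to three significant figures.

A = b·y = 131.183 × 2.20 = 288.6 ft²
Wide channel: R ≈ y = 2.20 ft
S = (Q·n / (1.486·A·R^(2/3)))² = (604×0.030 / (1.486×288.6×1.692))² = 0.0006239

0.000624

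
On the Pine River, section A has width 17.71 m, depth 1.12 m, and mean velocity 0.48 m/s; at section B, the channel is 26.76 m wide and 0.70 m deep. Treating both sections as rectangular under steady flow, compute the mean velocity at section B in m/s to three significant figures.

Q = A₁V₁ = (17.71×1.12) × 0.48 = 9.521 m³/s
A₂ = 26.76 × 0.70 = 18.73 m²
V₂ = Q/A₂ = 9.521/18.73 = 0.5083 m/s

0.508 m/s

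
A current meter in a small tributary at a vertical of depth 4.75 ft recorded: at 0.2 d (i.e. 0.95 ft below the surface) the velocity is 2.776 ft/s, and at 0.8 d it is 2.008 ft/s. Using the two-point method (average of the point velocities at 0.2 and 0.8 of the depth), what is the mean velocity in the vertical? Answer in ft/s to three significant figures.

v̄ = (2.776 + 2.008) / 2 = 2.392 ft/s

2.39 ft/s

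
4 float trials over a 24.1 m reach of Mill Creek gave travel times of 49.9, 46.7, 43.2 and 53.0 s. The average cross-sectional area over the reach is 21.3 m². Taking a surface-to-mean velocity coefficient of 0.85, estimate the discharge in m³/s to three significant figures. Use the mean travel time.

9.05 m³/s

t̄ = (49.9 + 46.7 + 43.2 + 53.0) / 4 = 48.2 s
v_surface = L / t̄ = 24.1 / 48.2 = 0.5000 m/s
v_mean = 0.85 × 0.5000 = 0.4250 m/s
Q = A × v_mean = 21.3 × 0.4250 = 9.053 m³/s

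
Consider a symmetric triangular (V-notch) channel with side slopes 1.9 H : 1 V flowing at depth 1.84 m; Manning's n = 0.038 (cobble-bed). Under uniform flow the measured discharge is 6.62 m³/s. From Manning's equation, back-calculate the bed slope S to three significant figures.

0.00201

A = z·y² = 1.9×1.84² = 6.433 m²
P = 2y√(1+z²) = 2×1.84×√(1+1.9²) = 7.901 m
R = A/P = 6.433/7.901 = 0.8141 m
S = (Q·n / (1·A·R^(2/3)))² = (6.62×0.038 / (1×6.433×0.8719))² = 0.002012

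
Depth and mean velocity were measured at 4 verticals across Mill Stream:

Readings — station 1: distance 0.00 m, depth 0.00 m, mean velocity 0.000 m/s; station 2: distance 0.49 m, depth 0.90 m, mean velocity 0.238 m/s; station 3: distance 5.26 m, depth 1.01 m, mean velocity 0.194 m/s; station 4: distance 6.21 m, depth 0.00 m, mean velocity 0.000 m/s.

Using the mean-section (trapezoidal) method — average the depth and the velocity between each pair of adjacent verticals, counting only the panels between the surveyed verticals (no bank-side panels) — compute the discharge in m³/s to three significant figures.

1.06 m³/s

Panel 1-2: Δb = 0.49 m, d̄ = (0.00+0.90)/2 = 0.45, v̄ = (0.000+0.238)/2 = 0.119 → q = 0.49×0.45×0.119 = 0.02624 m³/s
Panel 2-3: Δb = 4.77 m, d̄ = (0.90+1.01)/2 = 0.955, v̄ = (0.238+0.194)/2 = 0.216 → q = 4.77×0.955×0.216 = 0.9840 m³/s
Panel 3-4: Δb = 0.95 m, d̄ = (1.01+0.00)/2 = 0.505, v̄ = (0.194+0.000)/2 = 0.097 → q = 0.95×0.505×0.097 = 0.04654 m³/s
Q = Σ q = 1.057 m³/s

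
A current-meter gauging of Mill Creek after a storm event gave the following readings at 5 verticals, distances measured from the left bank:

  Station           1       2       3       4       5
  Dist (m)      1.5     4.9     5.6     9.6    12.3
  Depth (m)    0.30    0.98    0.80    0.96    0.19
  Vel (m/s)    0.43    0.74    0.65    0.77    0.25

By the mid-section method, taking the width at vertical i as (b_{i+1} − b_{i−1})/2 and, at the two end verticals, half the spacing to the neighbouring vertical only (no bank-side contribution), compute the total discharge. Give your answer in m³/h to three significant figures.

19700 m³/h

w_1 = (4.9 − 1.5)/2 = 1.7 m; q_1 = 0.43 × 0.30 × 1.7 = 0.2193 m³/s
w_2 = (5.6 − 1.5)/2 = 2.05 m; q_2 = 0.74 × 0.98 × 2.05 = 1.487 m³/s
w_3 = (9.6 − 4.9)/2 = 2.35 m; q_3 = 0.65 × 0.80 × 2.35 = 1.222 m³/s
w_4 = (12.3 − 5.6)/2 = 3.35 m; q_4 = 0.77 × 0.96 × 3.35 = 2.476 m³/s
w_5 = (12.3 − 9.6)/2 = 1.35 m; q_5 = 0.25 × 0.19 × 1.35 = 0.06413 m³/s
Q = Σ qᵢ = 5.468 m³/s
= 5.468 × 3600 = 19690 m³/h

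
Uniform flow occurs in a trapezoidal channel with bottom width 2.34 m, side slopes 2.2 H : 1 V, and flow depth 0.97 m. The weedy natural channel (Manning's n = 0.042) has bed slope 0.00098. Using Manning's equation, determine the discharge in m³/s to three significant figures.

2.35 m³/s

A = (b + z·y)·y = (2.34 + 2.2×0.97)×0.97 = 4.340 m²
P = b + 2y√(1+z²) = 2.34 + 2×0.97×√(1+2.2²) = 7.028 m
R = A/P = 4.340/7.028 = 0.6175 m
Q = (1/n)·A·R^(2/3)·S^(1/2) = (1/0.042) × 4.340 × 0.6175^(2/3) × 0.00098^(1/2) = 2.346 m³/s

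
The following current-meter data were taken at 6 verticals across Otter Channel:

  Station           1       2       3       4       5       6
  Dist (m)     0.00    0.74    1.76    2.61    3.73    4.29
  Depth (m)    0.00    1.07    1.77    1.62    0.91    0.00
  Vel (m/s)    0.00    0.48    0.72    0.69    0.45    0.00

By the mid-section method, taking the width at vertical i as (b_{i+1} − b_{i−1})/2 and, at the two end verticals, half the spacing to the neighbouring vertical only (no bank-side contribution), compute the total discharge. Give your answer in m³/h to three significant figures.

11100 m³/h

w_2 = (1.76 − 0.00)/2 = 0.88 m; q_2 = 0.48 × 1.07 × 0.88 = 0.4520 m³/s
w_3 = (2.61 − 0.74)/2 = 0.935 m; q_3 = 0.72 × 1.77 × 0.935 = 1.192 m³/s
w_4 = (3.73 − 1.76)/2 = 0.985 m; q_4 = 0.69 × 1.62 × 0.985 = 1.101 m³/s
w_5 = (4.29 − 2.61)/2 = 0.84 m; q_5 = 0.45 × 0.91 × 0.84 = 0.3440 m³/s
Stations 1, 6 contribute zero (depth or velocity is 0).
Q = Σ qᵢ = 3.089 m³/s
= 3.089 × 3600 = 11120 m³/h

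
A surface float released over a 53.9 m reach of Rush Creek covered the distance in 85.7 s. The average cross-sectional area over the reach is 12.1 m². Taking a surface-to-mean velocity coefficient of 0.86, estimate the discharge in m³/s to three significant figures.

6.54 m³/s

v_surface = L / t̄ = 53.9 / 85.7 = 0.6289 m/s
v_mean = 0.86 × 0.6289 = 0.5409 m/s
Q = A × v_mean = 12.1 × 0.5409 = 6.545 m³/s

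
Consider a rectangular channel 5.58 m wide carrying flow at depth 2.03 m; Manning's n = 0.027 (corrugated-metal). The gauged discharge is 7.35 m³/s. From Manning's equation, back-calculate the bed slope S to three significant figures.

0.000248

A = b·y = 5.58 × 2.03 = 11.33 m²
P = b + 2y = 5.58 + 2×2.03 = 9.640 m
R = A/P = 11.33/9.640 = 1.175 m
S = (Q·n / (1·A·R^(2/3)))² = (7.35×0.027 / (1×11.33×1.114))² = 0.0002475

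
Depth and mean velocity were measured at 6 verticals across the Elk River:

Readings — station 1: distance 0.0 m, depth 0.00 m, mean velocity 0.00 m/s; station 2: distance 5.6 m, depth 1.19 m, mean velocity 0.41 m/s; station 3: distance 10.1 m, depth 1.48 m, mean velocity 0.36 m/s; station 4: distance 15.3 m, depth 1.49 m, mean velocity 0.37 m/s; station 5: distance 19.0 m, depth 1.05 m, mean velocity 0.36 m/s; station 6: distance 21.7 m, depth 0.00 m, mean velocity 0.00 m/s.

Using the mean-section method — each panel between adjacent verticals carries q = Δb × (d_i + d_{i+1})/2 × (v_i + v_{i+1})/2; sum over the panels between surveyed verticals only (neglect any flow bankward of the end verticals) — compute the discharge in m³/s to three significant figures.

Panel 1-2: Δb = 5.6 m, d̄ = (0.00+1.19)/2 = 0.595, v̄ = (0.00+0.41)/2 = 0.205 → q = 5.6×0.595×0.205 = 0.6831 m³/s
Panel 2-3: Δb = 4.5 m, d̄ = (1.19+1.48)/2 = 1.335, v̄ = (0.41+0.36)/2 = 0.385 → q = 4.5×1.335×0.385 = 2.313 m³/s
Panel 3-4: Δb = 5.2 m, d̄ = (1.48+1.49)/2 = 1.485, v̄ = (0.36+0.37)/2 = 0.365 → q = 5.2×1.485×0.365 = 2.819 m³/s
Panel 4-5: Δb = 3.7 m, d̄ = (1.49+1.05)/2 = 1.27, v̄ = (0.37+0.36)/2 = 0.365 → q = 3.7×1.27×0.365 = 1.715 m³/s
Panel 5-6: Δb = 2.7 m, d̄ = (1.05+0.00)/2 = 0.525, v̄ = (0.36+0.00)/2 = 0.18 → q = 2.7×0.525×0.18 = 0.2552 m³/s
Q = Σ q = 7.785 m³/s

7.78 m³/s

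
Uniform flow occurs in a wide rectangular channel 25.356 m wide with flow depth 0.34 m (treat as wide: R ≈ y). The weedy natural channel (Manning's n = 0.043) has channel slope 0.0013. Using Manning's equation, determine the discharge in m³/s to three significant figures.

A = b·y = 25.356 × 0.34 = 8.621 m²
Wide channel: R ≈ y = 0.34 m
Q = (1/n)·A·R^(2/3)·S^(1/2) = (1/0.043) × 8.621 × 0.3400^(2/3) × 0.0013^(1/2) = 3.521 m³/s

3.52 m³/s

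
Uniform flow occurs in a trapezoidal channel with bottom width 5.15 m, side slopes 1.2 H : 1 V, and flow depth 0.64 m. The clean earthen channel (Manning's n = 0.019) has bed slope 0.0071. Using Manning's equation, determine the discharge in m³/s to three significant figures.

A = (b + z·y)·y = (5.15 + 1.2×0.64)×0.64 = 3.788 m²
P = b + 2y√(1+z²) = 5.15 + 2×0.64×√(1+1.2²) = 7.149 m
R = A/P = 3.788/7.149 = 0.5298 m
Q = (1/n)·A·R^(2/3)·S^(1/2) = (1/0.019) × 3.788 × 0.5298^(2/3) × 0.0071^(1/2) = 11.00 m³/s

11.0 m³/s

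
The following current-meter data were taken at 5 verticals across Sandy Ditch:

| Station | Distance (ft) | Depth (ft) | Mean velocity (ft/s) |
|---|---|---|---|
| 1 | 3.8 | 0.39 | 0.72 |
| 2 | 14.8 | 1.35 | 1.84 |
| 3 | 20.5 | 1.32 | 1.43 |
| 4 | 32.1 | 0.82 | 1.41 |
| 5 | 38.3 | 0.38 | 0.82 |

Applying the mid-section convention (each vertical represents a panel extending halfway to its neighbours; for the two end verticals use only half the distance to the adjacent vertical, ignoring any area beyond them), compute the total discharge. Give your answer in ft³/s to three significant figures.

49.9 ft³/s

w_1 = (14.8 − 3.8)/2 = 5.5 ft; q_1 = 0.72 × 0.39 × 5.5 = 1.544 ft³/s
w_2 = (20.5 − 3.8)/2 = 8.35 ft; q_2 = 1.84 × 1.35 × 8.35 = 20.74 ft³/s
w_3 = (32.1 − 14.8)/2 = 8.65 ft; q_3 = 1.43 × 1.32 × 8.65 = 16.33 ft³/s
w_4 = (38.3 − 20.5)/2 = 8.9 ft; q_4 = 1.41 × 0.82 × 8.9 = 10.29 ft³/s
w_5 = (38.3 − 32.1)/2 = 3.1 ft; q_5 = 0.82 × 0.38 × 3.1 = 0.9660 ft³/s
Q = Σ qᵢ = 49.87 ft³/s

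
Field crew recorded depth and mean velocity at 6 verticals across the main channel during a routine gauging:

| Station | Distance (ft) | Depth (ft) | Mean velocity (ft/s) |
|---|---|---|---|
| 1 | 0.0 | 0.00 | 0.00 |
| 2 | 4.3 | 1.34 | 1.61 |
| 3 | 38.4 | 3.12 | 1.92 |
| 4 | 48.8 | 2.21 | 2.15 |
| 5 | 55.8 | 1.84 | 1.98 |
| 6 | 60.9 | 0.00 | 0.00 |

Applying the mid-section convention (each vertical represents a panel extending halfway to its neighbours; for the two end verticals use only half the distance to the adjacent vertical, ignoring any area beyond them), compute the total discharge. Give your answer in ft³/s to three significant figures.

w_2 = (38.4 − 0.0)/2 = 19.2 ft; q_2 = 1.61 × 1.34 × 19.2 = 41.42 ft³/s
w_3 = (48.8 − 4.3)/2 = 22.25 ft; q_3 = 1.92 × 3.12 × 22.25 = 133.3 ft³/s
w_4 = (55.8 − 38.4)/2 = 8.7 ft; q_4 = 2.15 × 2.21 × 8.7 = 41.34 ft³/s
w_5 = (60.9 − 48.8)/2 = 6.05 ft; q_5 = 1.98 × 1.84 × 6.05 = 22.04 ft³/s
Stations 1, 6 contribute zero (depth or velocity is 0).
Q = Σ qᵢ = 238.1 ft³/s

238 ft³/s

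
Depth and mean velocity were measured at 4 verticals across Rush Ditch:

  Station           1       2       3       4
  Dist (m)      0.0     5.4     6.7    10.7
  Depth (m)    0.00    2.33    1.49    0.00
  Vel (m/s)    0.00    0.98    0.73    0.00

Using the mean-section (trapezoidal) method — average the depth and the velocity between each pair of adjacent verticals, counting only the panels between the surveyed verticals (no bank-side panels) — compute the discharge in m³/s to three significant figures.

6.29 m³/s

Panel 1-2: Δb = 5.4 m, d̄ = (0.00+2.33)/2 = 1.165, v̄ = (0.00+0.98)/2 = 0.49 → q = 5.4×1.165×0.49 = 3.083 m³/s
Panel 2-3: Δb = 1.3 m, d̄ = (2.33+1.49)/2 = 1.91, v̄ = (0.98+0.73)/2 = 0.855 → q = 1.3×1.91×0.855 = 2.123 m³/s
Panel 3-4: Δb = 4 m, d̄ = (1.49+0.00)/2 = 0.745, v̄ = (0.73+0.00)/2 = 0.365 → q = 4×0.745×0.365 = 1.088 m³/s
Q = Σ q = 6.293 m³/s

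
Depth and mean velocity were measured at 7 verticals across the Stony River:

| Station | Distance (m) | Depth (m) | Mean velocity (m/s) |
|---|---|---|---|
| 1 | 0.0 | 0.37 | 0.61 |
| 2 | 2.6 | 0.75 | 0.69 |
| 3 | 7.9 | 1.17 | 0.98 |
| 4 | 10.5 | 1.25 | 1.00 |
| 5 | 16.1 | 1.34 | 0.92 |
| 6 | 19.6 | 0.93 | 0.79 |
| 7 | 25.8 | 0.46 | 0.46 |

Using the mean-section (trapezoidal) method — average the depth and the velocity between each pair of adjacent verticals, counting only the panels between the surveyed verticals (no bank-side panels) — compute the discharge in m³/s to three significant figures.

Panel 1-2: Δb = 2.6 m, d̄ = (0.37+0.75)/2 = 0.56, v̄ = (0.61+0.69)/2 = 0.65 → q = 2.6×0.56×0.65 = 0.9464 m³/s
Panel 2-3: Δb = 5.3 m, d̄ = (0.75+1.17)/2 = 0.96, v̄ = (0.69+0.98)/2 = 0.835 → q = 5.3×0.96×0.835 = 4.248 m³/s
Panel 3-4: Δb = 2.6 m, d̄ = (1.17+1.25)/2 = 1.21, v̄ = (0.98+1.00)/2 = 0.99 → q = 2.6×1.21×0.99 = 3.115 m³/s
Panel 4-5: Δb = 5.6 m, d̄ = (1.25+1.34)/2 = 1.295, v̄ = (1.00+0.92)/2 = 0.96 → q = 5.6×1.295×0.96 = 6.962 m³/s
Panel 5-6: Δb = 3.5 m, d̄ = (1.34+0.93)/2 = 1.135, v̄ = (0.92+0.79)/2 = 0.855 → q = 3.5×1.135×0.855 = 3.396 m³/s
Panel 6-7: Δb = 6.2 m, d̄ = (0.93+0.46)/2 = 0.695, v̄ = (0.79+0.46)/2 = 0.625 → q = 6.2×0.695×0.625 = 2.693 m³/s
Q = Σ q = 21.36 m³/s

21.4 m³/s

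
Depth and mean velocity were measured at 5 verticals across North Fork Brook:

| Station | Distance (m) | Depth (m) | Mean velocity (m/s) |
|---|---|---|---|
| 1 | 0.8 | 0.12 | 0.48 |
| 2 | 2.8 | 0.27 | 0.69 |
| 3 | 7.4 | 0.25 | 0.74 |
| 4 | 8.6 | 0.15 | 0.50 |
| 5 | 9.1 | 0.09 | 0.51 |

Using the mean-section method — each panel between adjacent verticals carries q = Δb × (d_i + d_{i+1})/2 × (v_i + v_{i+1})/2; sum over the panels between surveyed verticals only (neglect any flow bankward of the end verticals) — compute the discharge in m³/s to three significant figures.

Panel 1-2: Δb = 2 m, d̄ = (0.12+0.27)/2 = 0.195, v̄ = (0.48+0.69)/2 = 0.585 → q = 2×0.195×0.585 = 0.2282 m³/s
Panel 2-3: Δb = 4.6 m, d̄ = (0.27+0.25)/2 = 0.26, v̄ = (0.69+0.74)/2 = 0.715 → q = 4.6×0.26×0.715 = 0.8551 m³/s
Panel 3-4: Δb = 1.2 m, d̄ = (0.25+0.15)/2 = 0.2, v̄ = (0.74+0.50)/2 = 0.62 → q = 1.2×0.2×0.62 = 0.1488 m³/s
Panel 4-5: Δb = 0.5 m, d̄ = (0.15+0.09)/2 = 0.12, v̄ = (0.50+0.51)/2 = 0.505 → q = 0.5×0.12×0.505 = 0.03030 m³/s
Q = Σ q = 1.262 m³/s

1.26 m³/s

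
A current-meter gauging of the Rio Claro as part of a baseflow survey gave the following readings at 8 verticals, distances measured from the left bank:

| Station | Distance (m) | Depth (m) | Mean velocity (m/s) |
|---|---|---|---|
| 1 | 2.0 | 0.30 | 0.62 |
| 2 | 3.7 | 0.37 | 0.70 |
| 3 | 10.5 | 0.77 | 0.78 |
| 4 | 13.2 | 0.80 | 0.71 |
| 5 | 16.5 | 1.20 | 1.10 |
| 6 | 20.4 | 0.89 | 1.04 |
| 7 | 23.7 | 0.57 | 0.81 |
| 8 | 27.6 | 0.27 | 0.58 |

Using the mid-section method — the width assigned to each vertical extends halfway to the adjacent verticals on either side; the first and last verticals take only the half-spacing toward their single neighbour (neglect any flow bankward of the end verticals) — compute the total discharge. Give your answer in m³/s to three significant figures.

15.9 m³/s

w_1 = (3.7 − 2.0)/2 = 0.85 m; q_1 = 0.62 × 0.30 × 0.85 = 0.1581 m³/s
w_2 = (10.5 − 2.0)/2 = 4.25 m; q_2 = 0.70 × 0.37 × 4.25 = 1.101 m³/s
w_3 = (13.2 − 3.7)/2 = 4.75 m; q_3 = 0.78 × 0.77 × 4.75 = 2.853 m³/s
w_4 = (16.5 − 10.5)/2 = 3 m; q_4 = 0.71 × 0.80 × 3 = 1.704 m³/s
w_5 = (20.4 − 13.2)/2 = 3.6 m; q_5 = 1.10 × 1.20 × 3.6 = 4.752 m³/s
w_6 = (23.7 − 16.5)/2 = 3.6 m; q_6 = 1.04 × 0.89 × 3.6 = 3.332 m³/s
w_7 = (27.6 − 20.4)/2 = 3.6 m; q_7 = 0.81 × 0.57 × 3.6 = 1.662 m³/s
w_8 = (27.6 − 23.7)/2 = 1.95 m; q_8 = 0.58 × 0.27 × 1.95 = 0.3054 m³/s
Q = Σ qᵢ = 15.87 m³/s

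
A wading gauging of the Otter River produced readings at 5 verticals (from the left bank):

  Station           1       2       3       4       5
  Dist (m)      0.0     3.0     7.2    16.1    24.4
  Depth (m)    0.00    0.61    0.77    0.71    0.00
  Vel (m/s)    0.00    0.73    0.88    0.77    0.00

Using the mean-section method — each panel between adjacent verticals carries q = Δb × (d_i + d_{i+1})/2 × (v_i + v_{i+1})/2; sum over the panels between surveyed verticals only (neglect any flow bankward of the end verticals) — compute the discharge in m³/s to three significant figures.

Panel 1-2: Δb = 3 m, d̄ = (0.00+0.61)/2 = 0.305, v̄ = (0.00+0.73)/2 = 0.365 → q = 3×0.305×0.365 = 0.3340 m³/s
Panel 2-3: Δb = 4.2 m, d̄ = (0.61+0.77)/2 = 0.69, v̄ = (0.73+0.88)/2 = 0.805 → q = 4.2×0.69×0.805 = 2.333 m³/s
Panel 3-4: Δb = 8.9 m, d̄ = (0.77+0.71)/2 = 0.74, v̄ = (0.88+0.77)/2 = 0.825 → q = 8.9×0.74×0.825 = 5.433 m³/s
Panel 4-5: Δb = 8.3 m, d̄ = (0.71+0.00)/2 = 0.355, v̄ = (0.77+0.00)/2 = 0.385 → q = 8.3×0.355×0.385 = 1.134 m³/s
Q = Σ q = 9.235 m³/s

9.23 m³/s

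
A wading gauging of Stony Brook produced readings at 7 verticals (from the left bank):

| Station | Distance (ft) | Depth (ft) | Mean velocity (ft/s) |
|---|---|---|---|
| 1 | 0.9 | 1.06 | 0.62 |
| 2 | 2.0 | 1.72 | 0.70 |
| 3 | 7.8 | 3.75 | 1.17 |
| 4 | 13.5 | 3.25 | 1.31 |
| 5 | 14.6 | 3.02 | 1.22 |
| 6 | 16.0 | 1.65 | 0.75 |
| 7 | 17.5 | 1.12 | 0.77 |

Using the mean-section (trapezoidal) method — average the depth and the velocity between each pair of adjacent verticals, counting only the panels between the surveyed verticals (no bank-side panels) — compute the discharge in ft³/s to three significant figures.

Panel 1-2: Δb = 1.1 ft, d̄ = (1.06+1.72)/2 = 1.39, v̄ = (0.62+0.70)/2 = 0.66 → q = 1.1×1.39×0.66 = 1.009 ft³/s
Panel 2-3: Δb = 5.8 ft, d̄ = (1.72+3.75)/2 = 2.735, v̄ = (0.70+1.17)/2 = 0.935 → q = 5.8×2.735×0.935 = 14.83 ft³/s
Panel 3-4: Δb = 5.7 ft, d̄ = (3.75+3.25)/2 = 3.5, v̄ = (1.17+1.31)/2 = 1.24 → q = 5.7×3.5×1.24 = 24.74 ft³/s
Panel 4-5: Δb = 1.1 ft, d̄ = (3.25+3.02)/2 = 3.135, v̄ = (1.31+1.22)/2 = 1.265 → q = 1.1×3.135×1.265 = 4.362 ft³/s
Panel 5-6: Δb = 1.4 ft, d̄ = (3.02+1.65)/2 = 2.335, v̄ = (1.22+0.75)/2 = 0.985 → q = 1.4×2.335×0.985 = 3.220 ft³/s
Panel 6-7: Δb = 1.5 ft, d̄ = (1.65+1.12)/2 = 1.385, v̄ = (0.75+0.77)/2 = 0.76 → q = 1.5×1.385×0.76 = 1.579 ft³/s
Q = Σ q = 49.74 ft³/s

49.7 ft³/s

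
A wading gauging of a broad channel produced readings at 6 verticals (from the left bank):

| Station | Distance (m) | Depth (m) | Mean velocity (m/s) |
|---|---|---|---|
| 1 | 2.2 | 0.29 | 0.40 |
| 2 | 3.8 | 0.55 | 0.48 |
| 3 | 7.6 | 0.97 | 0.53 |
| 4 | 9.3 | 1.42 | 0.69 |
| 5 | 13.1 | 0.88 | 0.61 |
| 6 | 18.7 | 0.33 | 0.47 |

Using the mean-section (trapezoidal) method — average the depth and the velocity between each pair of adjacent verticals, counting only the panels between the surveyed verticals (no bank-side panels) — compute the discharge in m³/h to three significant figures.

Panel 1-2: Δb = 1.6 m, d̄ = (0.29+0.55)/2 = 0.42, v̄ = (0.40+0.48)/2 = 0.44 → q = 1.6×0.42×0.44 = 0.2957 m³/s
Panel 2-3: Δb = 3.8 m, d̄ = (0.55+0.97)/2 = 0.76, v̄ = (0.48+0.53)/2 = 0.505 → q = 3.8×0.76×0.505 = 1.458 m³/s
Panel 3-4: Δb = 1.7 m, d̄ = (0.97+1.42)/2 = 1.195, v̄ = (0.53+0.69)/2 = 0.61 → q = 1.7×1.195×0.61 = 1.239 m³/s
Panel 4-5: Δb = 3.8 m, d̄ = (1.42+0.88)/2 = 1.15, v̄ = (0.69+0.61)/2 = 0.65 → q = 3.8×1.15×0.65 = 2.841 m³/s
Panel 5-6: Δb = 5.6 m, d̄ = (0.88+0.33)/2 = 0.605, v̄ = (0.61+0.47)/2 = 0.54 → q = 5.6×0.605×0.54 = 1.830 m³/s
Q = Σ q = 7.663 m³/s
= 7.663 × 3600 = 27590 m³/h

27600 m³/h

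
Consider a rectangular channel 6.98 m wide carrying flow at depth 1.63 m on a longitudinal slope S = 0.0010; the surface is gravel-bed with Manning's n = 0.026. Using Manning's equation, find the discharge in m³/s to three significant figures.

A = b·y = 6.98 × 1.63 = 11.38 m²
P = b + 2y = 6.98 + 2×1.63 = 10.24 m
R = A/P = 11.38/10.24 = 1.111 m
Q = (1/n)·A·R^(2/3)·S^(1/2) = (1/0.026) × 11.38 × 1.111^(2/3) × 0.0010^(1/2) = 14.84 m³/s

14.8 m³/s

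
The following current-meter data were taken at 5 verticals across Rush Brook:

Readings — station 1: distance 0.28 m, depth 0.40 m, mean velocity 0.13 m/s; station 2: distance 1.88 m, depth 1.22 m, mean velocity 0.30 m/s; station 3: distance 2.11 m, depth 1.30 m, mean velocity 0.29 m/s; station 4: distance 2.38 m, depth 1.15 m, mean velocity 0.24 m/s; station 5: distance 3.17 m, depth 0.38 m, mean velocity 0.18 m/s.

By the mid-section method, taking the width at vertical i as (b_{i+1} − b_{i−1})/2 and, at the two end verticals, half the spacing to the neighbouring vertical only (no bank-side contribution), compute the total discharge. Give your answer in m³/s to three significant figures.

0.644 m³/s

w_1 = (1.88 − 0.28)/2 = 0.8 m; q_1 = 0.13 × 0.40 × 0.8 = 0.04160 m³/s
w_2 = (2.11 − 0.28)/2 = 0.915 m; q_2 = 0.30 × 1.22 × 0.915 = 0.3349 m³/s
w_3 = (2.38 − 1.88)/2 = 0.25 m; q_3 = 0.29 × 1.30 × 0.25 = 0.09425 m³/s
w_4 = (3.17 − 2.11)/2 = 0.53 m; q_4 = 0.24 × 1.15 × 0.53 = 0.1463 m³/s
w_5 = (3.17 − 2.38)/2 = 0.395 m; q_5 = 0.18 × 0.38 × 0.395 = 0.02702 m³/s
Q = Σ qᵢ = 0.6440 m³/s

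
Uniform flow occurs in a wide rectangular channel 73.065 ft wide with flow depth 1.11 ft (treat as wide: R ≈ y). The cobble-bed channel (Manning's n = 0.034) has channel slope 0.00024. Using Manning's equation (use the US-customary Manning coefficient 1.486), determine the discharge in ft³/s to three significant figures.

A = b·y = 73.065 × 1.11 = 81.10 ft²
Wide channel: R ≈ y = 1.11 ft
Q = (1.486/n)·A·R^(2/3)·S^(1/2) = (1.486/0.034) × 81.10 × 1.110^(2/3) × 0.00024^(1/2) = 58.87 ft³/s

58.9 ft³/s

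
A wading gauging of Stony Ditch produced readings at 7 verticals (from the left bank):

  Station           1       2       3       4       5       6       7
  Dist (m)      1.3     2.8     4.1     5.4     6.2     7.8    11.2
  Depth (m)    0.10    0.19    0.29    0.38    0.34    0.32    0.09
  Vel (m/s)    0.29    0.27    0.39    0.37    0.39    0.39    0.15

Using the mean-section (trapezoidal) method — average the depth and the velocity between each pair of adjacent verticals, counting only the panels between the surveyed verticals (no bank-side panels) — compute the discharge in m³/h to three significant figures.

Panel 1-2: Δb = 1.5 m, d̄ = (0.10+0.19)/2 = 0.145, v̄ = (0.29+0.27)/2 = 0.28 → q = 1.5×0.145×0.28 = 0.06090 m³/s
Panel 2-3: Δb = 1.3 m, d̄ = (0.19+0.29)/2 = 0.24, v̄ = (0.27+0.39)/2 = 0.33 → q = 1.3×0.24×0.33 = 0.1030 m³/s
Panel 3-4: Δb = 1.3 m, d̄ = (0.29+0.38)/2 = 0.335, v̄ = (0.39+0.37)/2 = 0.38 → q = 1.3×0.335×0.38 = 0.1655 m³/s
Panel 4-5: Δb = 0.8 m, d̄ = (0.38+0.34)/2 = 0.36, v̄ = (0.37+0.39)/2 = 0.38 → q = 0.8×0.36×0.38 = 0.1094 m³/s
Panel 5-6: Δb = 1.6 m, d̄ = (0.34+0.32)/2 = 0.33, v̄ = (0.39+0.39)/2 = 0.39 → q = 1.6×0.33×0.39 = 0.2059 m³/s
Panel 6-7: Δb = 3.4 m, d̄ = (0.32+0.09)/2 = 0.205, v̄ = (0.39+0.15)/2 = 0.27 → q = 3.4×0.205×0.27 = 0.1882 m³/s
Q = Σ q = 0.8329 m³/s
= 0.8329 × 3600 = 2998 m³/h

3000 m³/h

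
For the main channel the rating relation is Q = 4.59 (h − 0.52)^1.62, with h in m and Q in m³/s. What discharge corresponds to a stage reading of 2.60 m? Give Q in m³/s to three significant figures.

Q = 4.59 × (2.60 − 0.52)^1.62 = 4.59 × 2.08^1.62 = 15.03 m³/s

15.0 m³/s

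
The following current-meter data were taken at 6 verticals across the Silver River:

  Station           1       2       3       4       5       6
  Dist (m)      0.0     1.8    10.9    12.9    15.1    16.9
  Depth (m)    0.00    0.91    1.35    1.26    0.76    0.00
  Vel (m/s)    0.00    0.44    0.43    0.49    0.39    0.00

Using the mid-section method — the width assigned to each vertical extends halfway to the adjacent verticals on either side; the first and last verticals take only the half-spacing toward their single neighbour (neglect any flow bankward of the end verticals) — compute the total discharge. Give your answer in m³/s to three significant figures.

w_2 = (10.9 − 0.0)/2 = 5.45 m; q_2 = 0.44 × 0.91 × 5.45 = 2.182 m³/s
w_3 = (12.9 − 1.8)/2 = 5.55 m; q_3 = 0.43 × 1.35 × 5.55 = 3.222 m³/s
w_4 = (15.1 − 10.9)/2 = 2.1 m; q_4 = 0.49 × 1.26 × 2.1 = 1.297 m³/s
w_5 = (16.9 − 12.9)/2 = 2 m; q_5 = 0.39 × 0.76 × 2 = 0.5928 m³/s
Stations 1, 6 contribute zero (depth or velocity is 0).
Q = Σ qᵢ = 7.293 m³/s

7.29 m³/s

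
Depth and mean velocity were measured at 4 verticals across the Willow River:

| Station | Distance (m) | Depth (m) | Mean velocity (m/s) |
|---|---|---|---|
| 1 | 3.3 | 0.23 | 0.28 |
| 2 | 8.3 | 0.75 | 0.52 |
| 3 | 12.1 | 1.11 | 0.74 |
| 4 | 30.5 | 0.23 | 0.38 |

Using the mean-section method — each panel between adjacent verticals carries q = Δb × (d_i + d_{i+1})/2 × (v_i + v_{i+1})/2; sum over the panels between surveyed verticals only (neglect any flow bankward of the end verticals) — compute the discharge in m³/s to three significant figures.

Panel 1-2: Δb = 5 m, d̄ = (0.23+0.75)/2 = 0.49, v̄ = (0.28+0.52)/2 = 0.4 → q = 5×0.49×0.4 = 0.9800 m³/s
Panel 2-3: Δb = 3.8 m, d̄ = (0.75+1.11)/2 = 0.93, v̄ = (0.52+0.74)/2 = 0.63 → q = 3.8×0.93×0.63 = 2.226 m³/s
Panel 3-4: Δb = 18.4 m, d̄ = (1.11+0.23)/2 = 0.67, v̄ = (0.74+0.38)/2 = 0.56 → q = 18.4×0.67×0.56 = 6.904 m³/s
Q = Σ q = 10.11 m³/s

10.1 m³/s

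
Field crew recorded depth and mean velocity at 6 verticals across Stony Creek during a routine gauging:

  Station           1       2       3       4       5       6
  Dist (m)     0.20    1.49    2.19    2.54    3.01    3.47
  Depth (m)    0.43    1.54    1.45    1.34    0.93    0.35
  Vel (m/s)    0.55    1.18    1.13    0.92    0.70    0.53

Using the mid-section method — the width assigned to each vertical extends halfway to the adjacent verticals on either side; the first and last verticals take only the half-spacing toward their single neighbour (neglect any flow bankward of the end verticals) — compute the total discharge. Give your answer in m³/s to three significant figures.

3.67 m³/s

w_1 = (1.49 − 0.20)/2 = 0.645 m; q_1 = 0.55 × 0.43 × 0.645 = 0.1525 m³/s
w_2 = (2.19 − 0.20)/2 = 0.995 m; q_2 = 1.18 × 1.54 × 0.995 = 1.808 m³/s
w_3 = (2.54 − 1.49)/2 = 0.525 m; q_3 = 1.13 × 1.45 × 0.525 = 0.8602 m³/s
w_4 = (3.01 − 2.19)/2 = 0.41 m; q_4 = 0.92 × 1.34 × 0.41 = 0.5054 m³/s
w_5 = (3.47 − 2.54)/2 = 0.465 m; q_5 = 0.70 × 0.93 × 0.465 = 0.3027 m³/s
w_6 = (3.47 − 3.01)/2 = 0.23 m; q_6 = 0.53 × 0.35 × 0.23 = 0.04267 m³/s
Q = Σ qᵢ = 3.672 m³/s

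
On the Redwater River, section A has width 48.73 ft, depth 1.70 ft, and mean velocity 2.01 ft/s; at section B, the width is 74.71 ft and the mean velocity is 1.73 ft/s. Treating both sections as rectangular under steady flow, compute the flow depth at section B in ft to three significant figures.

1.29 ft

Q = A₁V₁ = (48.73×1.70) × 2.01 = 166.5 ft³/s
d₂ = Q/(b₂ V₂) = 166.5/(74.71×1.73) = 1.288 ft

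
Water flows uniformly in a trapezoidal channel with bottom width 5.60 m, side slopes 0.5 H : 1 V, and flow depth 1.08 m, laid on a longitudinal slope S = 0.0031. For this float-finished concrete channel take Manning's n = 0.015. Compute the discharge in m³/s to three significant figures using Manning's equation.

A = (b + z·y)·y = (5.60 + 0.5×1.08)×1.08 = 6.631 m²
P = b + 2y√(1+z²) = 5.60 + 2×1.08×√(1+0.5²) = 8.015 m
R = A/P = 6.631/8.015 = 0.8274 m
Q = (1/n)·A·R^(2/3)·S^(1/2) = (1/0.015) × 6.631 × 0.8274^(2/3) × 0.0031^(1/2) = 21.69 m³/s

21.7 m³/s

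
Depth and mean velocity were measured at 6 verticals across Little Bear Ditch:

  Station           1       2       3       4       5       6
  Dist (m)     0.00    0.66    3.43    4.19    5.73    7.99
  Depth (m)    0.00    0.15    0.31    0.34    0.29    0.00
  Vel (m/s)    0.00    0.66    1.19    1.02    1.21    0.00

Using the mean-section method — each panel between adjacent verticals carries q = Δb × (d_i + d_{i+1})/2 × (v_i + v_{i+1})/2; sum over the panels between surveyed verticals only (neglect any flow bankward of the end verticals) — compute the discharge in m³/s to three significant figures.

1.62 m³/s

Panel 1-2: Δb = 0.66 m, d̄ = (0.00+0.15)/2 = 0.075, v̄ = (0.00+0.66)/2 = 0.33 → q = 0.66×0.075×0.33 = 0.01634 m³/s
Panel 2-3: Δb = 2.77 m, d̄ = (0.15+0.31)/2 = 0.23, v̄ = (0.66+1.19)/2 = 0.925 → q = 2.77×0.23×0.925 = 0.5893 m³/s
Panel 3-4: Δb = 0.76 m, d̄ = (0.31+0.34)/2 = 0.325, v̄ = (1.19+1.02)/2 = 1.105 → q = 0.76×0.325×1.105 = 0.2729 m³/s
Panel 4-5: Δb = 1.54 m, d̄ = (0.34+0.29)/2 = 0.315, v̄ = (1.02+1.21)/2 = 1.115 → q = 1.54×0.315×1.115 = 0.5409 m³/s
Panel 5-6: Δb = 2.26 m, d̄ = (0.29+0.00)/2 = 0.145, v̄ = (1.21+0.00)/2 = 0.605 → q = 2.26×0.145×0.605 = 0.1983 m³/s
Q = Σ q = 1.618 m³/s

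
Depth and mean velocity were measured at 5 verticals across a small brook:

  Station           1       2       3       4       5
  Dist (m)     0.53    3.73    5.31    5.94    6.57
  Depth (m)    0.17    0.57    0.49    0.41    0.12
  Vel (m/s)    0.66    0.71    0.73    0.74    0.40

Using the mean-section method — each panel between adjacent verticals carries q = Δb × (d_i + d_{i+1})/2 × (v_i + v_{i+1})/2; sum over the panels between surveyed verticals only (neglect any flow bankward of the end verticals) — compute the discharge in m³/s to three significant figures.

1.72 m³/s

Panel 1-2: Δb = 3.2 m, d̄ = (0.17+0.57)/2 = 0.37, v̄ = (0.66+0.71)/2 = 0.685 → q = 3.2×0.37×0.685 = 0.8110 m³/s
Panel 2-3: Δb = 1.58 m, d̄ = (0.57+0.49)/2 = 0.53, v̄ = (0.71+0.73)/2 = 0.72 → q = 1.58×0.53×0.72 = 0.6029 m³/s
Panel 3-4: Δb = 0.63 m, d̄ = (0.49+0.41)/2 = 0.45, v̄ = (0.73+0.74)/2 = 0.735 → q = 0.63×0.45×0.735 = 0.2084 m³/s
Panel 4-5: Δb = 0.63 m, d̄ = (0.41+0.12)/2 = 0.265, v̄ = (0.74+0.40)/2 = 0.57 → q = 0.63×0.265×0.57 = 0.09516 m³/s
Q = Σ q = 1.718 m³/s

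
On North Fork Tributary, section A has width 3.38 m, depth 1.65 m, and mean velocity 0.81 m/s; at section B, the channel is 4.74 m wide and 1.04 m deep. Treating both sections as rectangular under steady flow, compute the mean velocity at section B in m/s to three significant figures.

0.916 m/s

Q = A₁V₁ = (3.38×1.65) × 0.81 = 4.517 m³/s
A₂ = 4.74 × 1.04 = 4.930 m²
V₂ = Q/A₂ = 4.517/4.930 = 0.9164 m/s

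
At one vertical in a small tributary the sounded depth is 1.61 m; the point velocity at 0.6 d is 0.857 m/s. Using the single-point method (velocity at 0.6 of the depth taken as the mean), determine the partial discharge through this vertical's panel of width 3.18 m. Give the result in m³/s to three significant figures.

4.39 m³/s

v̄ = v₀.₆ = 0.857 m/s
q = v̄ × d × w = 0.8570 × 1.61 × 3.18 = 4.388 m³/s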